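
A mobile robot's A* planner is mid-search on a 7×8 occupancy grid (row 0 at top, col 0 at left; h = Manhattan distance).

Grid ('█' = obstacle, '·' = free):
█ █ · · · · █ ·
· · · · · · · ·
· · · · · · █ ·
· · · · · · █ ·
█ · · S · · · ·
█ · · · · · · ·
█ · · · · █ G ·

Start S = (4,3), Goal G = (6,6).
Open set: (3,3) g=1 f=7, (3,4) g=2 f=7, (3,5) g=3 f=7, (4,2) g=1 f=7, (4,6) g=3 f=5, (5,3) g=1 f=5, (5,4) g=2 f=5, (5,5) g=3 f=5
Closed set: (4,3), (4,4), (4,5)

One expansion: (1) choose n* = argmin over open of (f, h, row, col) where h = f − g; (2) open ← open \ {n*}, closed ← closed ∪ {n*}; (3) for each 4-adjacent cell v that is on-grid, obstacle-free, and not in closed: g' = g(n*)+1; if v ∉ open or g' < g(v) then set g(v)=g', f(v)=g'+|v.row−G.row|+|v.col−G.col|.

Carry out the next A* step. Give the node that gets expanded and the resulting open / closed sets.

expanded=(4,6); open=[(3,3) g=1 f=7, (3,4) g=2 f=7, (3,5) g=3 f=7, (4,2) g=1 f=7, (4,7) g=4 f=7, (5,3) g=1 f=5, (5,4) g=2 f=5, (5,5) g=3 f=5, (5,6) g=4 f=5]; closed=[(4,3), (4,4), (4,5), (4,6)]

step 1: expand (4,6) (f=5, h=2) → closed; open now [(3,3) g=1 f=7, (3,4) g=2 f=7, (3,5) g=3 f=7, (4,2) g=1 f=7, (4,7) g=4 f=7, (5,3) g=1 f=5, (5,4) g=2 f=5, (5,5) g=3 f=5, (5,6) g=4 f=5]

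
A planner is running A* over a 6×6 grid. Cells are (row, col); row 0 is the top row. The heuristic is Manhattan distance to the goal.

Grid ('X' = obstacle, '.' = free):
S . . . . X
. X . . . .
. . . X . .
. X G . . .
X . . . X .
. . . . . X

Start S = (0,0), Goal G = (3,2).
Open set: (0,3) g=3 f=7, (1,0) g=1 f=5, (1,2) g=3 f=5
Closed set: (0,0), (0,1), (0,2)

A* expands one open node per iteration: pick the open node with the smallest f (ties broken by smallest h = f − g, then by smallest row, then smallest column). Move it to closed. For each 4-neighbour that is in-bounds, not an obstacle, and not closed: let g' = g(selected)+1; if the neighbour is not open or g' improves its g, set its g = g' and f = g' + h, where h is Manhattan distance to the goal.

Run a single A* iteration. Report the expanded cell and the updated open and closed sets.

step 1: expand (1,2) (f=5, h=2) → closed; open now [(0,3) g=3 f=7, (1,0) g=1 f=5, (1,3) g=4 f=7, (2,2) g=4 f=5]

expanded=(1,2); open=[(0,3) g=3 f=7, (1,0) g=1 f=5, (1,3) g=4 f=7, (2,2) g=4 f=5]; closed=[(0,0), (0,1), (0,2), (1,2)]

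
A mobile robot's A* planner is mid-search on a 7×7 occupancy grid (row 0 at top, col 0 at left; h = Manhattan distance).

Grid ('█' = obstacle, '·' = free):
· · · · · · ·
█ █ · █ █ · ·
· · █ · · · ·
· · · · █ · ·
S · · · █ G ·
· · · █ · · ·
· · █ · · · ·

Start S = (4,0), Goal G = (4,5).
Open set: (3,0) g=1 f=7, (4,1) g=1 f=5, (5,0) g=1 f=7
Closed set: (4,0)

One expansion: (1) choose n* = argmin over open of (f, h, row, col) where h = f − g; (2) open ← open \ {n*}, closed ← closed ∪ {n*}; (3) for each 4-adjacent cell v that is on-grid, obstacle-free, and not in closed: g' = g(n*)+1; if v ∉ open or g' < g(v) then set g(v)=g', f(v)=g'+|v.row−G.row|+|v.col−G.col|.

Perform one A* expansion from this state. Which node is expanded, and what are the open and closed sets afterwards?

expanded=(4,1); open=[(3,0) g=1 f=7, (3,1) g=2 f=7, (4,2) g=2 f=5, (5,0) g=1 f=7, (5,1) g=2 f=7]; closed=[(4,0), (4,1)]

step 1: expand (4,1) (f=5, h=4) → closed; open now [(3,0) g=1 f=7, (3,1) g=2 f=7, (4,2) g=2 f=5, (5,0) g=1 f=7, (5,1) g=2 f=7]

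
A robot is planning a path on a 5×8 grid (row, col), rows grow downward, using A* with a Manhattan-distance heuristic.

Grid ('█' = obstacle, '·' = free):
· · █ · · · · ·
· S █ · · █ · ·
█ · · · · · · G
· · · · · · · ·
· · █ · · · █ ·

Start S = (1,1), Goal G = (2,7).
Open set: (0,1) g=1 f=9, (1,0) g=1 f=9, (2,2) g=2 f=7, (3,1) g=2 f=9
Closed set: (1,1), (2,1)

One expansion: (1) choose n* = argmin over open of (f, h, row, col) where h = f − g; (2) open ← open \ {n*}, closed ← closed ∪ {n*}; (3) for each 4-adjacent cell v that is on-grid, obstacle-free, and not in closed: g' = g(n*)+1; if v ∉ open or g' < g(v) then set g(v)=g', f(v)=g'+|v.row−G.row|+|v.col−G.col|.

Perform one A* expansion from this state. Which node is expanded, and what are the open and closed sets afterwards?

step 1: expand (2,2) (f=7, h=5) → closed; open now [(0,1) g=1 f=9, (1,0) g=1 f=9, (2,3) g=3 f=7, (3,1) g=2 f=9, (3,2) g=3 f=9]

expanded=(2,2); open=[(0,1) g=1 f=9, (1,0) g=1 f=9, (2,3) g=3 f=7, (3,1) g=2 f=9, (3,2) g=3 f=9]; closed=[(1,1), (2,1), (2,2)]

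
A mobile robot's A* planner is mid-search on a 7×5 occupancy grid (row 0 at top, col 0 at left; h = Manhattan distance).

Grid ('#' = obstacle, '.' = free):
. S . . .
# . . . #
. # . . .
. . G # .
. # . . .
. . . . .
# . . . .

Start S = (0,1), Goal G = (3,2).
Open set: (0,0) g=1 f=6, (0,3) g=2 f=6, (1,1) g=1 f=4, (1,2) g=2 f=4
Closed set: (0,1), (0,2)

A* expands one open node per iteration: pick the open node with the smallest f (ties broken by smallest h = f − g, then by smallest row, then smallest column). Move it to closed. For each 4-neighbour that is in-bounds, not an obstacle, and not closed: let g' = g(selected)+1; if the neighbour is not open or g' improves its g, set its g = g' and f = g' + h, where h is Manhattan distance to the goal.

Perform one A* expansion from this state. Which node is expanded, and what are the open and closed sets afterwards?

step 1: expand (1,2) (f=4, h=2) → closed; open now [(0,0) g=1 f=6, (0,3) g=2 f=6, (1,1) g=1 f=4, (1,3) g=3 f=6, (2,2) g=3 f=4]

expanded=(1,2); open=[(0,0) g=1 f=6, (0,3) g=2 f=6, (1,1) g=1 f=4, (1,3) g=3 f=6, (2,2) g=3 f=4]; closed=[(0,1), (0,2), (1,2)]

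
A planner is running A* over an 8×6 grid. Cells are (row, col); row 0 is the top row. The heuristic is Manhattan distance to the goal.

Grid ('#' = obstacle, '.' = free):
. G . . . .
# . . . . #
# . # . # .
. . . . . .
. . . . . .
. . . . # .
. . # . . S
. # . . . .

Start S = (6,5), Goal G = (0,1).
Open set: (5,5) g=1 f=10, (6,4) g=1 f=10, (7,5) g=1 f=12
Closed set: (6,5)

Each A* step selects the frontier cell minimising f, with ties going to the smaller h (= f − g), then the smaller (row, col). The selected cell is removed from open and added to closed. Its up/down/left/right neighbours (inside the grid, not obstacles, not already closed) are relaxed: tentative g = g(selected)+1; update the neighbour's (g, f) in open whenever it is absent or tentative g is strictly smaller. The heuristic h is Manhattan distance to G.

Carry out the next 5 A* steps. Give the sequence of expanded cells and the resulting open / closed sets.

step 1: expand (5,5) (f=10, h=9) → closed; open now [(4,5) g=2 f=10, (6,4) g=1 f=10, (7,5) g=1 f=12]
step 2: expand (4,5) (f=10, h=8) → closed; open now [(3,5) g=3 f=10, (4,4) g=3 f=10, (6,4) g=1 f=10, (7,5) g=1 f=12]
step 3: expand (3,5) (f=10, h=7) → closed; open now [(2,5) g=4 f=10, (3,4) g=4 f=10, (4,4) g=3 f=10, (6,4) g=1 f=10, (7,5) g=1 f=12]
step 4: expand (2,5) (f=10, h=6) → closed; open now [(3,4) g=4 f=10, (4,4) g=3 f=10, (6,4) g=1 f=10, (7,5) g=1 f=12]
step 5: expand (3,4) (f=10, h=6) → closed; open now [(3,3) g=5 f=10, (4,4) g=3 f=10, (6,4) g=1 f=10, (7,5) g=1 f=12]

order=[(5,5) → (4,5) → (3,5) → (2,5) → (3,4)]; open=[(3,3) g=5 f=10, (4,4) g=3 f=10, (6,4) g=1 f=10, (7,5) g=1 f=12]; closed=[(2,5), (3,4), (3,5), (4,5), (5,5), (6,5)]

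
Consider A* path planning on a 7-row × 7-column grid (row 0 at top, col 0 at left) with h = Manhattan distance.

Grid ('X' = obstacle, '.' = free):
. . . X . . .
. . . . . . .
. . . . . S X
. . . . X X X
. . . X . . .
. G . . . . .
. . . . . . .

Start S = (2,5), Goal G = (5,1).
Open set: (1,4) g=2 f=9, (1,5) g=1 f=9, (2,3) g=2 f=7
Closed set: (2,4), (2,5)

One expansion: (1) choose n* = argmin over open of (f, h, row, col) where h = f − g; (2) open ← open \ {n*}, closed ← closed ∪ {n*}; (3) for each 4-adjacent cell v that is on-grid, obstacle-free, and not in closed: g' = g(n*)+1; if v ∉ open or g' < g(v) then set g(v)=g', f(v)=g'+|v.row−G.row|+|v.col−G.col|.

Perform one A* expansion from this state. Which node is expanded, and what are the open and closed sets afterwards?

expanded=(2,3); open=[(1,3) g=3 f=9, (1,4) g=2 f=9, (1,5) g=1 f=9, (2,2) g=3 f=7, (3,3) g=3 f=7]; closed=[(2,3), (2,4), (2,5)]

step 1: expand (2,3) (f=7, h=5) → closed; open now [(1,3) g=3 f=9, (1,4) g=2 f=9, (1,5) g=1 f=9, (2,2) g=3 f=7, (3,3) g=3 f=7]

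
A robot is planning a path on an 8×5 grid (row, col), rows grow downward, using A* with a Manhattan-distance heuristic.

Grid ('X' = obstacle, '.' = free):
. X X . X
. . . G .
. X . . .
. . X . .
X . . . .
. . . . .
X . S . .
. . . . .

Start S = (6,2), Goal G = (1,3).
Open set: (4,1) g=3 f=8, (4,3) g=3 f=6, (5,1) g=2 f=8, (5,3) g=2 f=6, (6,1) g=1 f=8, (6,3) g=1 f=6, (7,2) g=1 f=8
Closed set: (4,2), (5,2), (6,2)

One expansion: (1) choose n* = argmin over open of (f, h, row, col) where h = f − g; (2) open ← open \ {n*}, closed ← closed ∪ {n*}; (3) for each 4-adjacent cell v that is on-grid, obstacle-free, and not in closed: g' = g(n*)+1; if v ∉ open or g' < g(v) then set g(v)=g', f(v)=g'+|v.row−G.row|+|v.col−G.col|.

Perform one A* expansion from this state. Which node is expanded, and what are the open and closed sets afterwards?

step 1: expand (4,3) (f=6, h=3) → closed; open now [(3,3) g=4 f=6, (4,1) g=3 f=8, (4,4) g=4 f=8, (5,1) g=2 f=8, (5,3) g=2 f=6, (6,1) g=1 f=8, (6,3) g=1 f=6, (7,2) g=1 f=8]

expanded=(4,3); open=[(3,3) g=4 f=6, (4,1) g=3 f=8, (4,4) g=4 f=8, (5,1) g=2 f=8, (5,3) g=2 f=6, (6,1) g=1 f=8, (6,3) g=1 f=6, (7,2) g=1 f=8]; closed=[(4,2), (4,3), (5,2), (6,2)]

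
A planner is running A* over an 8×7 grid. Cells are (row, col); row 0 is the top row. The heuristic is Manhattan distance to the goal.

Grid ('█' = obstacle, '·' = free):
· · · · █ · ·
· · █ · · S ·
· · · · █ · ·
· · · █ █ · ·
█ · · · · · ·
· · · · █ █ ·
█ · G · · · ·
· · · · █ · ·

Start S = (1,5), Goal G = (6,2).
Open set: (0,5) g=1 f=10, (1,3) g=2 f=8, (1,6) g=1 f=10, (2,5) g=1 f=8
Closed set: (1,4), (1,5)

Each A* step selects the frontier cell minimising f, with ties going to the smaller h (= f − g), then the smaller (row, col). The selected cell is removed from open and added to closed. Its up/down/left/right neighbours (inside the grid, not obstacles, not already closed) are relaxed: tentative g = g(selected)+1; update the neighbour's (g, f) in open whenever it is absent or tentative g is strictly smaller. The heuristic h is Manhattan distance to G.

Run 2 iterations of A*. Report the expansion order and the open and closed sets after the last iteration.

step 1: expand (1,3) (f=8, h=6) → closed; open now [(0,3) g=3 f=10, (0,5) g=1 f=10, (1,6) g=1 f=10, (2,3) g=3 f=8, (2,5) g=1 f=8]
step 2: expand (2,3) (f=8, h=5) → closed; open now [(0,3) g=3 f=10, (0,5) g=1 f=10, (1,6) g=1 f=10, (2,2) g=4 f=8, (2,5) g=1 f=8]

order=[(1,3) → (2,3)]; open=[(0,3) g=3 f=10, (0,5) g=1 f=10, (1,6) g=1 f=10, (2,2) g=4 f=8, (2,5) g=1 f=8]; closed=[(1,3), (1,4), (1,5), (2,3)]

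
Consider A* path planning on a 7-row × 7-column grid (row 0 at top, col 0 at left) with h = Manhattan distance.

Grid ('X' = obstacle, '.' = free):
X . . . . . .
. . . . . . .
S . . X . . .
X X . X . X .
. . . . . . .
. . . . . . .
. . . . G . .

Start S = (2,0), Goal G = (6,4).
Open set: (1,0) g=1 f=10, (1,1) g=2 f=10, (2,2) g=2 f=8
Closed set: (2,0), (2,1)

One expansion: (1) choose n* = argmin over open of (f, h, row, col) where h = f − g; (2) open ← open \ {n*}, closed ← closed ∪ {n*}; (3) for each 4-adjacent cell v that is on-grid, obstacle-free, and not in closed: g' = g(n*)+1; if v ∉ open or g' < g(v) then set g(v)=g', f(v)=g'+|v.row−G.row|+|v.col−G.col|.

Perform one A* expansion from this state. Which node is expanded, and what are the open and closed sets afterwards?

expanded=(2,2); open=[(1,0) g=1 f=10, (1,1) g=2 f=10, (1,2) g=3 f=10, (3,2) g=3 f=8]; closed=[(2,0), (2,1), (2,2)]

step 1: expand (2,2) (f=8, h=6) → closed; open now [(1,0) g=1 f=10, (1,1) g=2 f=10, (1,2) g=3 f=10, (3,2) g=3 f=8]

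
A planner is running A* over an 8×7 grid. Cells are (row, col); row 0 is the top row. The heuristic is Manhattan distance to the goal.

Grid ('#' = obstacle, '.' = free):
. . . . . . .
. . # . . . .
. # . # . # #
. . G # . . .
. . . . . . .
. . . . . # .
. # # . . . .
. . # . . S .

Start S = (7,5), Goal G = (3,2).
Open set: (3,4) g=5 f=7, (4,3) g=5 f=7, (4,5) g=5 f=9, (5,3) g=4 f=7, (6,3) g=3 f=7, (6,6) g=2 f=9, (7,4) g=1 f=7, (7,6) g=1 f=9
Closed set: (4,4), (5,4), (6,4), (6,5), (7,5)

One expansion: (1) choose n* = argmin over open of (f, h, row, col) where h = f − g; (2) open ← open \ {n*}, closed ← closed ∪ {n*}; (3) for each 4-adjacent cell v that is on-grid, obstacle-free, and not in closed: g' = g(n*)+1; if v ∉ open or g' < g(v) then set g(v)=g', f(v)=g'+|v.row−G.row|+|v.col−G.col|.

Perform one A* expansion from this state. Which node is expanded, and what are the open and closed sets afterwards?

expanded=(3,4); open=[(2,4) g=6 f=9, (3,5) g=6 f=9, (4,3) g=5 f=7, (4,5) g=5 f=9, (5,3) g=4 f=7, (6,3) g=3 f=7, (6,6) g=2 f=9, (7,4) g=1 f=7, (7,6) g=1 f=9]; closed=[(3,4), (4,4), (5,4), (6,4), (6,5), (7,5)]

step 1: expand (3,4) (f=7, h=2) → closed; open now [(2,4) g=6 f=9, (3,5) g=6 f=9, (4,3) g=5 f=7, (4,5) g=5 f=9, (5,3) g=4 f=7, (6,3) g=3 f=7, (6,6) g=2 f=9, (7,4) g=1 f=7, (7,6) g=1 f=9]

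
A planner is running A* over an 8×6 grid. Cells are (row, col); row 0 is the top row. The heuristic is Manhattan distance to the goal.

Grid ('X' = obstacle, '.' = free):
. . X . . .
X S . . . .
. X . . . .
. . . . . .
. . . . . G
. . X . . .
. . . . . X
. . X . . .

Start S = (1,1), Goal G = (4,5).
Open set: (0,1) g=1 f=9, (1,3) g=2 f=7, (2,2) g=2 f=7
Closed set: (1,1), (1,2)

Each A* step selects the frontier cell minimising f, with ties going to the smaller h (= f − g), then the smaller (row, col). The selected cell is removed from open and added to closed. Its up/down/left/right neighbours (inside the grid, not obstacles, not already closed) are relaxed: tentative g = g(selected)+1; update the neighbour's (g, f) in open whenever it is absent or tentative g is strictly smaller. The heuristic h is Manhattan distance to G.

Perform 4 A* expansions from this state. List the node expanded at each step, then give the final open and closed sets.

order=[(1,3) → (1,4) → (1,5) → (2,5)]; open=[(0,1) g=1 f=9, (0,3) g=3 f=9, (0,4) g=4 f=9, (0,5) g=5 f=9, (2,2) g=2 f=7, (2,3) g=3 f=7, (2,4) g=4 f=7, (3,5) g=6 f=7]; closed=[(1,1), (1,2), (1,3), (1,4), (1,5), (2,5)]

step 1: expand (1,3) (f=7, h=5) → closed; open now [(0,1) g=1 f=9, (0,3) g=3 f=9, (1,4) g=3 f=7, (2,2) g=2 f=7, (2,3) g=3 f=7]
step 2: expand (1,4) (f=7, h=4) → closed; open now [(0,1) g=1 f=9, (0,3) g=3 f=9, (0,4) g=4 f=9, (1,5) g=4 f=7, (2,2) g=2 f=7, (2,3) g=3 f=7, (2,4) g=4 f=7]
step 3: expand (1,5) (f=7, h=3) → closed; open now [(0,1) g=1 f=9, (0,3) g=3 f=9, (0,4) g=4 f=9, (0,5) g=5 f=9, (2,2) g=2 f=7, (2,3) g=3 f=7, (2,4) g=4 f=7, (2,5) g=5 f=7]
step 4: expand (2,5) (f=7, h=2) → closed; open now [(0,1) g=1 f=9, (0,3) g=3 f=9, (0,4) g=4 f=9, (0,5) g=5 f=9, (2,2) g=2 f=7, (2,3) g=3 f=7, (2,4) g=4 f=7, (3,5) g=6 f=7]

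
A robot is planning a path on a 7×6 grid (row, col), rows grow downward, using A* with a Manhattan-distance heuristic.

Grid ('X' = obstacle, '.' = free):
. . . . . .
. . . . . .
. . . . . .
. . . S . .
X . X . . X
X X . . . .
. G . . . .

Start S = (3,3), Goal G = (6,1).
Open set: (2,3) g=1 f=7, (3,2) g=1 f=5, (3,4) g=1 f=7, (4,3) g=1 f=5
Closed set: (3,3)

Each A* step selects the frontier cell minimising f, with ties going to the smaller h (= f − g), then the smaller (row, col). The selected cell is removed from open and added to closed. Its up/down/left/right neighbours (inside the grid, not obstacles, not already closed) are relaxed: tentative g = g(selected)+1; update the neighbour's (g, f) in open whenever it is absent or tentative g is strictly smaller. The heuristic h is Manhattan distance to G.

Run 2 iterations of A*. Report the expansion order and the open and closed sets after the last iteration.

order=[(3,2) → (3,1)]; open=[(2,1) g=3 f=7, (2,2) g=2 f=7, (2,3) g=1 f=7, (3,0) g=3 f=7, (3,4) g=1 f=7, (4,1) g=3 f=5, (4,3) g=1 f=5]; closed=[(3,1), (3,2), (3,3)]

step 1: expand (3,2) (f=5, h=4) → closed; open now [(2,2) g=2 f=7, (2,3) g=1 f=7, (3,1) g=2 f=5, (3,4) g=1 f=7, (4,3) g=1 f=5]
step 2: expand (3,1) (f=5, h=3) → closed; open now [(2,1) g=3 f=7, (2,2) g=2 f=7, (2,3) g=1 f=7, (3,0) g=3 f=7, (3,4) g=1 f=7, (4,1) g=3 f=5, (4,3) g=1 f=5]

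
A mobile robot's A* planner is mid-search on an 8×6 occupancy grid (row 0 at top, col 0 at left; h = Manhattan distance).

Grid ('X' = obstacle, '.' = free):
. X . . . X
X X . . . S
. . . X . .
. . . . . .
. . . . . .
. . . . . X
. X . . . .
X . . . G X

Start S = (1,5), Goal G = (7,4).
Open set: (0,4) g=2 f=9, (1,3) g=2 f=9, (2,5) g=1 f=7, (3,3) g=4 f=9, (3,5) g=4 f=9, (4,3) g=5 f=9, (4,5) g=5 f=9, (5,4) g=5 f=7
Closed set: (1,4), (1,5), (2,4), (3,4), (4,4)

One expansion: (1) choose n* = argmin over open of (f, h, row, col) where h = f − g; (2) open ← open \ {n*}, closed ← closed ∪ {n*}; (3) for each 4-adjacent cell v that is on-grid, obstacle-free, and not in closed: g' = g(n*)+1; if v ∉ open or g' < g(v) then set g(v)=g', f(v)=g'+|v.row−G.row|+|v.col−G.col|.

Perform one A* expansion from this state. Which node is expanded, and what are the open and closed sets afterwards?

step 1: expand (5,4) (f=7, h=2) → closed; open now [(0,4) g=2 f=9, (1,3) g=2 f=9, (2,5) g=1 f=7, (3,3) g=4 f=9, (3,5) g=4 f=9, (4,3) g=5 f=9, (4,5) g=5 f=9, (5,3) g=6 f=9, (6,4) g=6 f=7]

expanded=(5,4); open=[(0,4) g=2 f=9, (1,3) g=2 f=9, (2,5) g=1 f=7, (3,3) g=4 f=9, (3,5) g=4 f=9, (4,3) g=5 f=9, (4,5) g=5 f=9, (5,3) g=6 f=9, (6,4) g=6 f=7]; closed=[(1,4), (1,5), (2,4), (3,4), (4,4), (5,4)]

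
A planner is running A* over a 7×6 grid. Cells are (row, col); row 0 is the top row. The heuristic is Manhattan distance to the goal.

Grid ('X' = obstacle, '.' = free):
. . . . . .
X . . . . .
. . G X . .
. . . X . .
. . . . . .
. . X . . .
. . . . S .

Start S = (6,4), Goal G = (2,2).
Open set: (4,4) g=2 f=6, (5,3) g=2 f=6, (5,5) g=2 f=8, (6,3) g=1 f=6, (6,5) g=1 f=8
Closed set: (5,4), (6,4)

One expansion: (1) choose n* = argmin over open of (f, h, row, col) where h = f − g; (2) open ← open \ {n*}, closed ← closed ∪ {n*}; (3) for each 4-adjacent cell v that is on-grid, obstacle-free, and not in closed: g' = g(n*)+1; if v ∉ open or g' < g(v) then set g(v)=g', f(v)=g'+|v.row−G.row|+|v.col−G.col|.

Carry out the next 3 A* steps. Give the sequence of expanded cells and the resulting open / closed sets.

step 1: expand (4,4) (f=6, h=4) → closed; open now [(3,4) g=3 f=6, (4,3) g=3 f=6, (4,5) g=3 f=8, (5,3) g=2 f=6, (5,5) g=2 f=8, (6,3) g=1 f=6, (6,5) g=1 f=8]
step 2: expand (3,4) (f=6, h=3) → closed; open now [(2,4) g=4 f=6, (3,5) g=4 f=8, (4,3) g=3 f=6, (4,5) g=3 f=8, (5,3) g=2 f=6, (5,5) g=2 f=8, (6,3) g=1 f=6, (6,5) g=1 f=8]
step 3: expand (2,4) (f=6, h=2) → closed; open now [(1,4) g=5 f=8, (2,5) g=5 f=8, (3,5) g=4 f=8, (4,3) g=3 f=6, (4,5) g=3 f=8, (5,3) g=2 f=6, (5,5) g=2 f=8, (6,3) g=1 f=6, (6,5) g=1 f=8]

order=[(4,4) → (3,4) → (2,4)]; open=[(1,4) g=5 f=8, (2,5) g=5 f=8, (3,5) g=4 f=8, (4,3) g=3 f=6, (4,5) g=3 f=8, (5,3) g=2 f=6, (5,5) g=2 f=8, (6,3) g=1 f=6, (6,5) g=1 f=8]; closed=[(2,4), (3,4), (4,4), (5,4), (6,4)]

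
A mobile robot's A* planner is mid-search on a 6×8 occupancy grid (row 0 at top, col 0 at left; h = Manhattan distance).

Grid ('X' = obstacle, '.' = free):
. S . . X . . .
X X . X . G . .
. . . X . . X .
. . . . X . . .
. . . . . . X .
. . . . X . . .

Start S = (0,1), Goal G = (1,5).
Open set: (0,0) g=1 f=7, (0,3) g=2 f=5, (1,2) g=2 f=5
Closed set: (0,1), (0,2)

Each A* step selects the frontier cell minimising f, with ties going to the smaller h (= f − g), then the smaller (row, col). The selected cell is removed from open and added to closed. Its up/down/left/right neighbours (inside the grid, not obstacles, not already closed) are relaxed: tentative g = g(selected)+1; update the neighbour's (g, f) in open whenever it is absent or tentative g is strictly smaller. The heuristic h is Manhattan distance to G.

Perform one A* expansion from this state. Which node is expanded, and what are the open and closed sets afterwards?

expanded=(0,3); open=[(0,0) g=1 f=7, (1,2) g=2 f=5]; closed=[(0,1), (0,2), (0,3)]

step 1: expand (0,3) (f=5, h=3) → closed; open now [(0,0) g=1 f=7, (1,2) g=2 f=5]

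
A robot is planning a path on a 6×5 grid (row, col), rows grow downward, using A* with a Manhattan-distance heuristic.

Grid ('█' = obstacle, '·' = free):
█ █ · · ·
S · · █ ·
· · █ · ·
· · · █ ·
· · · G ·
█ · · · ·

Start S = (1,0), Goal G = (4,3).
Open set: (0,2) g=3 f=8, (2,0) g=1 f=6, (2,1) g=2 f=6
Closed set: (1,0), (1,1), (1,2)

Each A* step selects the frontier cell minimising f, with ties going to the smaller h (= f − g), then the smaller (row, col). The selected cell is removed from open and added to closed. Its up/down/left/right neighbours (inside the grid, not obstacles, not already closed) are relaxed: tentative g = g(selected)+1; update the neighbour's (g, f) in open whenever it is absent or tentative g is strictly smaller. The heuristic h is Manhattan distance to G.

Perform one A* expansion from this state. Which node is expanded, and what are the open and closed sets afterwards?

step 1: expand (2,1) (f=6, h=4) → closed; open now [(0,2) g=3 f=8, (2,0) g=1 f=6, (3,1) g=3 f=6]

expanded=(2,1); open=[(0,2) g=3 f=8, (2,0) g=1 f=6, (3,1) g=3 f=6]; closed=[(1,0), (1,1), (1,2), (2,1)]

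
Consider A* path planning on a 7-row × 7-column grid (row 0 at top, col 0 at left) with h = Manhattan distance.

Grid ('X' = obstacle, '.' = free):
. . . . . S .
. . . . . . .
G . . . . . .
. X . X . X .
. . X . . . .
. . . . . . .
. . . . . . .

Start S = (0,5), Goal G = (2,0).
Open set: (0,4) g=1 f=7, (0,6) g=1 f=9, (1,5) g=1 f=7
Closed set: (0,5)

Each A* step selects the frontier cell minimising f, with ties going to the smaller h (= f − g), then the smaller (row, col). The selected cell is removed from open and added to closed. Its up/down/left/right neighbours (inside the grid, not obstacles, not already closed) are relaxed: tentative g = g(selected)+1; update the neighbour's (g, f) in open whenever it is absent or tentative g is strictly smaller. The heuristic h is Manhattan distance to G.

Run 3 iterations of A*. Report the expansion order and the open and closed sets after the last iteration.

step 1: expand (0,4) (f=7, h=6) → closed; open now [(0,3) g=2 f=7, (0,6) g=1 f=9, (1,4) g=2 f=7, (1,5) g=1 f=7]
step 2: expand (0,3) (f=7, h=5) → closed; open now [(0,2) g=3 f=7, (0,6) g=1 f=9, (1,3) g=3 f=7, (1,4) g=2 f=7, (1,5) g=1 f=7]
step 3: expand (0,2) (f=7, h=4) → closed; open now [(0,1) g=4 f=7, (0,6) g=1 f=9, (1,2) g=4 f=7, (1,3) g=3 f=7, (1,4) g=2 f=7, (1,5) g=1 f=7]

order=[(0,4) → (0,3) → (0,2)]; open=[(0,1) g=4 f=7, (0,6) g=1 f=9, (1,2) g=4 f=7, (1,3) g=3 f=7, (1,4) g=2 f=7, (1,5) g=1 f=7]; closed=[(0,2), (0,3), (0,4), (0,5)]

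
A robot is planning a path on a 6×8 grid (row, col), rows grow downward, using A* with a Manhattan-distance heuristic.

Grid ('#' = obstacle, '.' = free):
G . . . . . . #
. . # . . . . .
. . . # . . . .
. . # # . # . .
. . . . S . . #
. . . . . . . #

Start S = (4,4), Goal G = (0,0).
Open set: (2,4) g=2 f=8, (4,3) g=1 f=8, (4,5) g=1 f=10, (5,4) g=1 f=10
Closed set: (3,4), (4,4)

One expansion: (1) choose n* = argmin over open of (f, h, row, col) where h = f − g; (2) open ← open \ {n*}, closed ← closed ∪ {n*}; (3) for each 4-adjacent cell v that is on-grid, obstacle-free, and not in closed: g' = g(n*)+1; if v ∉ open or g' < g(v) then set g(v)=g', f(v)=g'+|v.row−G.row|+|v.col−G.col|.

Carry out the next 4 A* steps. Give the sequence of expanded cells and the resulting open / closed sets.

order=[(2,4) → (1,4) → (0,4) → (0,3)]; open=[(0,2) g=6 f=8, (0,5) g=5 f=10, (1,3) g=4 f=8, (1,5) g=4 f=10, (2,5) g=3 f=10, (4,3) g=1 f=8, (4,5) g=1 f=10, (5,4) g=1 f=10]; closed=[(0,3), (0,4), (1,4), (2,4), (3,4), (4,4)]

step 1: expand (2,4) (f=8, h=6) → closed; open now [(1,4) g=3 f=8, (2,5) g=3 f=10, (4,3) g=1 f=8, (4,5) g=1 f=10, (5,4) g=1 f=10]
step 2: expand (1,4) (f=8, h=5) → closed; open now [(0,4) g=4 f=8, (1,3) g=4 f=8, (1,5) g=4 f=10, (2,5) g=3 f=10, (4,3) g=1 f=8, (4,5) g=1 f=10, (5,4) g=1 f=10]
step 3: expand (0,4) (f=8, h=4) → closed; open now [(0,3) g=5 f=8, (0,5) g=5 f=10, (1,3) g=4 f=8, (1,5) g=4 f=10, (2,5) g=3 f=10, (4,3) g=1 f=8, (4,5) g=1 f=10, (5,4) g=1 f=10]
step 4: expand (0,3) (f=8, h=3) → closed; open now [(0,2) g=6 f=8, (0,5) g=5 f=10, (1,3) g=4 f=8, (1,5) g=4 f=10, (2,5) g=3 f=10, (4,3) g=1 f=8, (4,5) g=1 f=10, (5,4) g=1 f=10]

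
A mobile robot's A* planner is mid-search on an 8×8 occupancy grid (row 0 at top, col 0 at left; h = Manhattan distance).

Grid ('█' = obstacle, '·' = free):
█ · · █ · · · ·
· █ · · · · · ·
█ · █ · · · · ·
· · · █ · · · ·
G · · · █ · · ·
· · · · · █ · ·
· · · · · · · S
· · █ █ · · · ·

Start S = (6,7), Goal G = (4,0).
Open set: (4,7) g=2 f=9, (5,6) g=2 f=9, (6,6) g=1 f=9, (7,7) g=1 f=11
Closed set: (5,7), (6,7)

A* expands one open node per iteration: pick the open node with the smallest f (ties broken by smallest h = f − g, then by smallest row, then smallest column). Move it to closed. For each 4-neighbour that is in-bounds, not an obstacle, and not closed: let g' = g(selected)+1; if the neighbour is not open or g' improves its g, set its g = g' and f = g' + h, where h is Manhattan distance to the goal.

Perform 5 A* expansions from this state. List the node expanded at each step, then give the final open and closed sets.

step 1: expand (4,7) (f=9, h=7) → closed; open now [(3,7) g=3 f=11, (4,6) g=3 f=9, (5,6) g=2 f=9, (6,6) g=1 f=9, (7,7) g=1 f=11]
step 2: expand (4,6) (f=9, h=6) → closed; open now [(3,6) g=4 f=11, (3,7) g=3 f=11, (4,5) g=4 f=9, (5,6) g=2 f=9, (6,6) g=1 f=9, (7,7) g=1 f=11]
step 3: expand (4,5) (f=9, h=5) → closed; open now [(3,5) g=5 f=11, (3,6) g=4 f=11, (3,7) g=3 f=11, (5,6) g=2 f=9, (6,6) g=1 f=9, (7,7) g=1 f=11]
step 4: expand (5,6) (f=9, h=7) → closed; open now [(3,5) g=5 f=11, (3,6) g=4 f=11, (3,7) g=3 f=11, (6,6) g=1 f=9, (7,7) g=1 f=11]
step 5: expand (6,6) (f=9, h=8) → closed; open now [(3,5) g=5 f=11, (3,6) g=4 f=11, (3,7) g=3 f=11, (6,5) g=2 f=9, (7,6) g=2 f=11, (7,7) g=1 f=11]

order=[(4,7) → (4,6) → (4,5) → (5,6) → (6,6)]; open=[(3,5) g=5 f=11, (3,6) g=4 f=11, (3,7) g=3 f=11, (6,5) g=2 f=9, (7,6) g=2 f=11, (7,7) g=1 f=11]; closed=[(4,5), (4,6), (4,7), (5,6), (5,7), (6,6), (6,7)]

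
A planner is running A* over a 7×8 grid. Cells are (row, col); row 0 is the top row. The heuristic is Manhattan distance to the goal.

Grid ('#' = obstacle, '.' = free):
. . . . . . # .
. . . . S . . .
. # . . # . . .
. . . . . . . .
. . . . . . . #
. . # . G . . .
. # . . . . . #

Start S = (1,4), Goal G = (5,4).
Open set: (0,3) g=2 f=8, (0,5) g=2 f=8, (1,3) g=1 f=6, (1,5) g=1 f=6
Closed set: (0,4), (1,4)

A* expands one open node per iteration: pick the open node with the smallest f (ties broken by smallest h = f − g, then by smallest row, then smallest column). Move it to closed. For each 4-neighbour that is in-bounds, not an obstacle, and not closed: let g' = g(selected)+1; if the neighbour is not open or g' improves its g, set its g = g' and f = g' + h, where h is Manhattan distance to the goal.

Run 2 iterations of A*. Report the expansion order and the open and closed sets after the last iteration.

order=[(1,3) → (2,3)]; open=[(0,3) g=2 f=8, (0,5) g=2 f=8, (1,2) g=2 f=8, (1,5) g=1 f=6, (2,2) g=3 f=8, (3,3) g=3 f=6]; closed=[(0,4), (1,3), (1,4), (2,3)]

step 1: expand (1,3) (f=6, h=5) → closed; open now [(0,3) g=2 f=8, (0,5) g=2 f=8, (1,2) g=2 f=8, (1,5) g=1 f=6, (2,3) g=2 f=6]
step 2: expand (2,3) (f=6, h=4) → closed; open now [(0,3) g=2 f=8, (0,5) g=2 f=8, (1,2) g=2 f=8, (1,5) g=1 f=6, (2,2) g=3 f=8, (3,3) g=3 f=6]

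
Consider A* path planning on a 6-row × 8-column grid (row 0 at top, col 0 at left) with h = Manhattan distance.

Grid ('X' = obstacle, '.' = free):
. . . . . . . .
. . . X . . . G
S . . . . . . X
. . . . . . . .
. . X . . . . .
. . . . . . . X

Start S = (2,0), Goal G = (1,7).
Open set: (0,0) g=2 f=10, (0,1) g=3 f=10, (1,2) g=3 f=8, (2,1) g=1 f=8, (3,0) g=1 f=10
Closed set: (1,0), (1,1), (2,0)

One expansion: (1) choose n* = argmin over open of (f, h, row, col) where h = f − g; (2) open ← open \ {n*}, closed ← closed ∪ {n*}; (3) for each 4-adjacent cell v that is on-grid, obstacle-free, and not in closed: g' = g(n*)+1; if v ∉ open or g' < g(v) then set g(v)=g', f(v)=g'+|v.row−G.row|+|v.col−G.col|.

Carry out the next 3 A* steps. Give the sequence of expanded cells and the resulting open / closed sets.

step 1: expand (1,2) (f=8, h=5) → closed; open now [(0,0) g=2 f=10, (0,1) g=3 f=10, (0,2) g=4 f=10, (2,1) g=1 f=8, (2,2) g=4 f=10, (3,0) g=1 f=10]
step 2: expand (2,1) (f=8, h=7) → closed; open now [(0,0) g=2 f=10, (0,1) g=3 f=10, (0,2) g=4 f=10, (2,2) g=2 f=8, (3,0) g=1 f=10, (3,1) g=2 f=10]
step 3: expand (2,2) (f=8, h=6) → closed; open now [(0,0) g=2 f=10, (0,1) g=3 f=10, (0,2) g=4 f=10, (2,3) g=3 f=8, (3,0) g=1 f=10, (3,1) g=2 f=10, (3,2) g=3 f=10]

order=[(1,2) → (2,1) → (2,2)]; open=[(0,0) g=2 f=10, (0,1) g=3 f=10, (0,2) g=4 f=10, (2,3) g=3 f=8, (3,0) g=1 f=10, (3,1) g=2 f=10, (3,2) g=3 f=10]; closed=[(1,0), (1,1), (1,2), (2,0), (2,1), (2,2)]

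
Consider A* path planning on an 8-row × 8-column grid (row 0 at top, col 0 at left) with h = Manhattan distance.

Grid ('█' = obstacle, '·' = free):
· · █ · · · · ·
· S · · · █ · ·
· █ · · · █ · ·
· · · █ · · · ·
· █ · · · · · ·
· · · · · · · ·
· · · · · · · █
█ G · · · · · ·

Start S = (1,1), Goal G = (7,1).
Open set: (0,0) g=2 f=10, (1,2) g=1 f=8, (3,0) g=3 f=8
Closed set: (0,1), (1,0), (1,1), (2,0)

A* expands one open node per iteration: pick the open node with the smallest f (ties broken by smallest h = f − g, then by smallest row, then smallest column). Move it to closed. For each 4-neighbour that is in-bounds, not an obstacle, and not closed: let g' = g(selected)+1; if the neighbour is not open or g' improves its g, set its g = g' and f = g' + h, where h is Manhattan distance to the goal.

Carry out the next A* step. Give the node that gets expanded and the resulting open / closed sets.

expanded=(3,0); open=[(0,0) g=2 f=10, (1,2) g=1 f=8, (3,1) g=4 f=8, (4,0) g=4 f=8]; closed=[(0,1), (1,0), (1,1), (2,0), (3,0)]

step 1: expand (3,0) (f=8, h=5) → closed; open now [(0,0) g=2 f=10, (1,2) g=1 f=8, (3,1) g=4 f=8, (4,0) g=4 f=8]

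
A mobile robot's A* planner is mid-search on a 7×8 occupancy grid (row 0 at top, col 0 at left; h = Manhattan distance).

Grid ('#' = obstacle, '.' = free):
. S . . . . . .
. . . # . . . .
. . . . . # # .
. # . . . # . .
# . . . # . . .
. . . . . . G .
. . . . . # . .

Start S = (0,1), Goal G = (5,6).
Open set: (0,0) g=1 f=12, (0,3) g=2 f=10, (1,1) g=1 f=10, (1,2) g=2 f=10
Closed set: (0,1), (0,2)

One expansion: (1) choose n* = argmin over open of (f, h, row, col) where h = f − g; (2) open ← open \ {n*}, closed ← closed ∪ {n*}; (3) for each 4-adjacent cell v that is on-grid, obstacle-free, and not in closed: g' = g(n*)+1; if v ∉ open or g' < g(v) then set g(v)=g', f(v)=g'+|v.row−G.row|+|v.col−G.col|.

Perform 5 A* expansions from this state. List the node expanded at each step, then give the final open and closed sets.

order=[(0,3) → (0,4) → (0,5) → (0,6) → (1,6)]; open=[(0,0) g=1 f=12, (0,7) g=6 f=12, (1,1) g=1 f=10, (1,2) g=2 f=10, (1,4) g=4 f=10, (1,5) g=5 f=10, (1,7) g=7 f=12]; closed=[(0,1), (0,2), (0,3), (0,4), (0,5), (0,6), (1,6)]

step 1: expand (0,3) (f=10, h=8) → closed; open now [(0,0) g=1 f=12, (0,4) g=3 f=10, (1,1) g=1 f=10, (1,2) g=2 f=10]
step 2: expand (0,4) (f=10, h=7) → closed; open now [(0,0) g=1 f=12, (0,5) g=4 f=10, (1,1) g=1 f=10, (1,2) g=2 f=10, (1,4) g=4 f=10]
step 3: expand (0,5) (f=10, h=6) → closed; open now [(0,0) g=1 f=12, (0,6) g=5 f=10, (1,1) g=1 f=10, (1,2) g=2 f=10, (1,4) g=4 f=10, (1,5) g=5 f=10]
step 4: expand (0,6) (f=10, h=5) → closed; open now [(0,0) g=1 f=12, (0,7) g=6 f=12, (1,1) g=1 f=10, (1,2) g=2 f=10, (1,4) g=4 f=10, (1,5) g=5 f=10, (1,6) g=6 f=10]
step 5: expand (1,6) (f=10, h=4) → closed; open now [(0,0) g=1 f=12, (0,7) g=6 f=12, (1,1) g=1 f=10, (1,2) g=2 f=10, (1,4) g=4 f=10, (1,5) g=5 f=10, (1,7) g=7 f=12]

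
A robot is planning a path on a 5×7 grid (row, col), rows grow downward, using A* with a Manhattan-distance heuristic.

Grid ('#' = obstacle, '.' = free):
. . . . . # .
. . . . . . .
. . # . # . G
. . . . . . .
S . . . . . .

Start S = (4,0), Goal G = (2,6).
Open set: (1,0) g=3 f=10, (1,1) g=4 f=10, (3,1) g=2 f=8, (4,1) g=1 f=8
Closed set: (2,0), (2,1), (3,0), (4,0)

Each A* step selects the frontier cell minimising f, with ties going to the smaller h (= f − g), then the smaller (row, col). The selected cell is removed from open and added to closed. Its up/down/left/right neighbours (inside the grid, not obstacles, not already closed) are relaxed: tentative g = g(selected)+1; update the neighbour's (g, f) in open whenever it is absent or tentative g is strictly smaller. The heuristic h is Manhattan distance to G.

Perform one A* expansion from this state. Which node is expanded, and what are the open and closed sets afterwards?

step 1: expand (3,1) (f=8, h=6) → closed; open now [(1,0) g=3 f=10, (1,1) g=4 f=10, (3,2) g=3 f=8, (4,1) g=1 f=8]

expanded=(3,1); open=[(1,0) g=3 f=10, (1,1) g=4 f=10, (3,2) g=3 f=8, (4,1) g=1 f=8]; closed=[(2,0), (2,1), (3,0), (3,1), (4,0)]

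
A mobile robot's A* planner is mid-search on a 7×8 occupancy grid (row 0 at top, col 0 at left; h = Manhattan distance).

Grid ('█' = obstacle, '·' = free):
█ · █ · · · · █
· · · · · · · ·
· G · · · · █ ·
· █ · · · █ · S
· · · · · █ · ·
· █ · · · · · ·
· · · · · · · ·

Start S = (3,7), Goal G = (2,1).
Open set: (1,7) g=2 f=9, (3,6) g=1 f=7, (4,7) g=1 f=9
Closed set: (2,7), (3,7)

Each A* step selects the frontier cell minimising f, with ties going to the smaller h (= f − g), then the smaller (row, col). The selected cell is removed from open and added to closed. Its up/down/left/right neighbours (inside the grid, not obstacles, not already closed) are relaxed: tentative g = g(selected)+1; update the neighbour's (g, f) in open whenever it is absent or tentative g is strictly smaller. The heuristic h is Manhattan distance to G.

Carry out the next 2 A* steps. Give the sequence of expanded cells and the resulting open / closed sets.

order=[(3,6) → (1,7)]; open=[(1,6) g=3 f=9, (4,6) g=2 f=9, (4,7) g=1 f=9]; closed=[(1,7), (2,7), (3,6), (3,7)]

step 1: expand (3,6) (f=7, h=6) → closed; open now [(1,7) g=2 f=9, (4,6) g=2 f=9, (4,7) g=1 f=9]
step 2: expand (1,7) (f=9, h=7) → closed; open now [(1,6) g=3 f=9, (4,6) g=2 f=9, (4,7) g=1 f=9]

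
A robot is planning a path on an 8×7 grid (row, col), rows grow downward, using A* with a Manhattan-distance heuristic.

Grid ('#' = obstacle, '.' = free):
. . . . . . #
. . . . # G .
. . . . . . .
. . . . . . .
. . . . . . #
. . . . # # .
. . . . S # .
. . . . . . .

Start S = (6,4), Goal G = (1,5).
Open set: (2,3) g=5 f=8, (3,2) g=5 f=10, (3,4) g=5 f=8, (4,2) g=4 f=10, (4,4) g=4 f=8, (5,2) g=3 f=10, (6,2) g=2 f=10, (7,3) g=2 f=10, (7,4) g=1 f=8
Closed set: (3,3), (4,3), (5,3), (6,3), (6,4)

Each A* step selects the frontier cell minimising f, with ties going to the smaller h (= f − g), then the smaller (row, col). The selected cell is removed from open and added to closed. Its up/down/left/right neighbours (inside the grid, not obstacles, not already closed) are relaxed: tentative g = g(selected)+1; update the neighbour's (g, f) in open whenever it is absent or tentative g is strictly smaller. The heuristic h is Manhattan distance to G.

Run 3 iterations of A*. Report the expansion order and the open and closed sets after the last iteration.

step 1: expand (2,3) (f=8, h=3) → closed; open now [(1,3) g=6 f=8, (2,2) g=6 f=10, (2,4) g=6 f=8, (3,2) g=5 f=10, (3,4) g=5 f=8, (4,2) g=4 f=10, (4,4) g=4 f=8, (5,2) g=3 f=10, (6,2) g=2 f=10, (7,3) g=2 f=10, (7,4) g=1 f=8]
step 2: expand (1,3) (f=8, h=2) → closed; open now [(0,3) g=7 f=10, (1,2) g=7 f=10, (2,2) g=6 f=10, (2,4) g=6 f=8, (3,2) g=5 f=10, (3,4) g=5 f=8, (4,2) g=4 f=10, (4,4) g=4 f=8, (5,2) g=3 f=10, (6,2) g=2 f=10, (7,3) g=2 f=10, (7,4) g=1 f=8]
step 3: expand (2,4) (f=8, h=2) → closed; open now [(0,3) g=7 f=10, (1,2) g=7 f=10, (2,2) g=6 f=10, (2,5) g=7 f=8, (3,2) g=5 f=10, (3,4) g=5 f=8, (4,2) g=4 f=10, (4,4) g=4 f=8, (5,2) g=3 f=10, (6,2) g=2 f=10, (7,3) g=2 f=10, (7,4) g=1 f=8]

order=[(2,3) → (1,3) → (2,4)]; open=[(0,3) g=7 f=10, (1,2) g=7 f=10, (2,2) g=6 f=10, (2,5) g=7 f=8, (3,2) g=5 f=10, (3,4) g=5 f=8, (4,2) g=4 f=10, (4,4) g=4 f=8, (5,2) g=3 f=10, (6,2) g=2 f=10, (7,3) g=2 f=10, (7,4) g=1 f=8]; closed=[(1,3), (2,3), (2,4), (3,3), (4,3), (5,3), (6,3), (6,4)]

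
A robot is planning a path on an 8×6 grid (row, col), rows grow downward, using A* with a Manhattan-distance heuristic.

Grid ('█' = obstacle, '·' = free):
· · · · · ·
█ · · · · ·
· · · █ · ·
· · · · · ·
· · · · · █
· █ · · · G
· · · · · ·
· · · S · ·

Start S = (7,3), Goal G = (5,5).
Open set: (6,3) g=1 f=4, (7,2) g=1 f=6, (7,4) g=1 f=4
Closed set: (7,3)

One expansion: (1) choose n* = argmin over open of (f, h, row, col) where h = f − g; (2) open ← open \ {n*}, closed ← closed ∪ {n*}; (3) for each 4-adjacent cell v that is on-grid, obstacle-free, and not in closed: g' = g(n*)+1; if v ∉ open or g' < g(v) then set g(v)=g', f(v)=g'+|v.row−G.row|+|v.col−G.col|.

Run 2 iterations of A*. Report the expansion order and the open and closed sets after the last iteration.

order=[(6,3) → (5,3)]; open=[(4,3) g=3 f=6, (5,2) g=3 f=6, (5,4) g=3 f=4, (6,2) g=2 f=6, (6,4) g=2 f=4, (7,2) g=1 f=6, (7,4) g=1 f=4]; closed=[(5,3), (6,3), (7,3)]

step 1: expand (6,3) (f=4, h=3) → closed; open now [(5,3) g=2 f=4, (6,2) g=2 f=6, (6,4) g=2 f=4, (7,2) g=1 f=6, (7,4) g=1 f=4]
step 2: expand (5,3) (f=4, h=2) → closed; open now [(4,3) g=3 f=6, (5,2) g=3 f=6, (5,4) g=3 f=4, (6,2) g=2 f=6, (6,4) g=2 f=4, (7,2) g=1 f=6, (7,4) g=1 f=4]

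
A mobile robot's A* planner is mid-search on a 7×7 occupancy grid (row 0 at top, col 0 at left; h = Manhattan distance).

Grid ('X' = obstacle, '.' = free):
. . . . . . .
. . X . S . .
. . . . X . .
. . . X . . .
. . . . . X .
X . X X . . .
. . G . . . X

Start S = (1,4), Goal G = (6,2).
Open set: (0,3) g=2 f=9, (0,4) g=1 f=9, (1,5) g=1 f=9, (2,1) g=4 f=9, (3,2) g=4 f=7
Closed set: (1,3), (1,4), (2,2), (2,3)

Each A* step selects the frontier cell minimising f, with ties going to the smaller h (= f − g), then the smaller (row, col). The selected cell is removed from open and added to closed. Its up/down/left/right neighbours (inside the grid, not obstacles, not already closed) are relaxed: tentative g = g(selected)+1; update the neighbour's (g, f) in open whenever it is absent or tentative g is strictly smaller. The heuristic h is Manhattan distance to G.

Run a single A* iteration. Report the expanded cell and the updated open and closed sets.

expanded=(3,2); open=[(0,3) g=2 f=9, (0,4) g=1 f=9, (1,5) g=1 f=9, (2,1) g=4 f=9, (3,1) g=5 f=9, (4,2) g=5 f=7]; closed=[(1,3), (1,4), (2,2), (2,3), (3,2)]

step 1: expand (3,2) (f=7, h=3) → closed; open now [(0,3) g=2 f=9, (0,4) g=1 f=9, (1,5) g=1 f=9, (2,1) g=4 f=9, (3,1) g=5 f=9, (4,2) g=5 f=7]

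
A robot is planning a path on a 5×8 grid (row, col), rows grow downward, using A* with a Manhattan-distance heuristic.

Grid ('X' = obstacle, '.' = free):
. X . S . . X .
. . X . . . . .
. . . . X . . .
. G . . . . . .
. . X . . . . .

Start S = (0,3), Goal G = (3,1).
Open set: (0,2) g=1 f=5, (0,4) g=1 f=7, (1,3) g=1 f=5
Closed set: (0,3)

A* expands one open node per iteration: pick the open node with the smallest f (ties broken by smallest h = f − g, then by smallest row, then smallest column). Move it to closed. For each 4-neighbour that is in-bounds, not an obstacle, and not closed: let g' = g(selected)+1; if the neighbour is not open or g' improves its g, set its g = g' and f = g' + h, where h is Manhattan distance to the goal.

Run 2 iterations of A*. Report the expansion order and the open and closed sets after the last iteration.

order=[(0,2) → (1,3)]; open=[(0,4) g=1 f=7, (1,4) g=2 f=7, (2,3) g=2 f=5]; closed=[(0,2), (0,3), (1,3)]

step 1: expand (0,2) (f=5, h=4) → closed; open now [(0,4) g=1 f=7, (1,3) g=1 f=5]
step 2: expand (1,3) (f=5, h=4) → closed; open now [(0,4) g=1 f=7, (1,4) g=2 f=7, (2,3) g=2 f=5]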